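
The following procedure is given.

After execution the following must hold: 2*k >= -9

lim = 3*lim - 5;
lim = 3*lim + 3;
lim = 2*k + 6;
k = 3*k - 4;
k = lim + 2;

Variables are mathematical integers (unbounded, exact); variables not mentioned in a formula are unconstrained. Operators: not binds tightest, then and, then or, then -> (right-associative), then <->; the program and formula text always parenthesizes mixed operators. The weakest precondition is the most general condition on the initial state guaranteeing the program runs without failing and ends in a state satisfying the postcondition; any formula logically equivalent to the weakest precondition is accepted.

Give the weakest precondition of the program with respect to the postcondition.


Working backward. After the program, 2*k >= -9 must hold.
Before k := lim + 2: 2*lim >= -13
Before k := 3*k - 4: 2*lim >= -13
Before lim := 2*k + 6: 4*k >= -25
Before lim := 3*lim + 3: 4*k >= -25
Before lim := 3*lim - 5: 4*k >= -25
Answer: WP = 4*k >= -25


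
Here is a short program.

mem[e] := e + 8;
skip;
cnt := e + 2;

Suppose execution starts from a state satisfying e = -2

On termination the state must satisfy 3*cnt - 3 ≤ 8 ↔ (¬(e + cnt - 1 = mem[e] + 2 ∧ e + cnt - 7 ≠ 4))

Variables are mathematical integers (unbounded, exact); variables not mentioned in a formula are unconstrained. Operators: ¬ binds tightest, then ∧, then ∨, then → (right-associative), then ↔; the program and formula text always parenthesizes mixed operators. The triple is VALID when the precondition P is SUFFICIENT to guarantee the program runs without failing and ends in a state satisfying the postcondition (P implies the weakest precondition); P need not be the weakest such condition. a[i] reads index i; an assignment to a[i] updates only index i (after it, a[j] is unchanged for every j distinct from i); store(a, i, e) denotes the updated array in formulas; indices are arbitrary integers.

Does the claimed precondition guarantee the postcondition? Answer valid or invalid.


Working backward. After the program, the postcondition 3*cnt - 3 ≤ 8 ↔ (¬(e + cnt - 1 = mem[e] + 2 ∧ e + cnt - 7 ≠ 4)) must hold; in canonical form it is 3*cnt ≤ 11 ↔ (¬(cnt + e = mem[e] + 3 ∧ cnt + e ≠ 11)).
Before cnt := e + 2: 3*e ≤ 5 ↔ (¬(2*e = mem[e] + 1 ∧ 2*e ≠ 9))
Before skip: 3*e ≤ 5 ↔ (¬(2*e = mem[e] + 1 ∧ 2*e ≠ 9))
Before mem[e] := e + 8: 3*e ≤ 5 ↔ (¬(2*e = store(mem, e, e + 8)[e] + 1 ∧ 2*e ≠ 9))
The weakest precondition is 3*e ≤ 5 ↔ (¬(2*e = store(mem, e, e + 8)[e] + 1 ∧ 2*e ≠ 9)).
Check whether e = -2 implies it.
Every state satisfying the precondition satisfies the weakest precondition: the implication holds.
Answer: valid


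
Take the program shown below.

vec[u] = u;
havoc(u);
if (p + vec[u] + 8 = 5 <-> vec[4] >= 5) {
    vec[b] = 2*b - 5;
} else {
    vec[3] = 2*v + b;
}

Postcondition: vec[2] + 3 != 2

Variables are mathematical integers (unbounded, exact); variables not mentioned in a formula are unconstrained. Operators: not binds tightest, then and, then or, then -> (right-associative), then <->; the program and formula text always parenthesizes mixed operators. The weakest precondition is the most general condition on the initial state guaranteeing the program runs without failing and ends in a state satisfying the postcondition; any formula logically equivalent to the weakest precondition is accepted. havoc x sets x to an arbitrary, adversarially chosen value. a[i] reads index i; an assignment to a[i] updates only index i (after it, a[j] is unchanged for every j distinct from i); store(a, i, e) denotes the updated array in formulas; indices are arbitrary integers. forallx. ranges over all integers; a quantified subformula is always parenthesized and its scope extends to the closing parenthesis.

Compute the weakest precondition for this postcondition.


Working backward. After the program, the postcondition vec[2] + 3 != 2 must hold; in canonical form it is vec[2] != -1.
Then branch requires store(vec, b, 2*b - 5)[2] != -1; else branch requires vec[2] != -1.
Before the if: ((vec[u] + p = -3 <-> vec[4] >= 5) -> store(vec, b, 2*b - 5)[2] != -1) and ((not (vec[u] + p = -3 <-> vec[4] >= 5)) -> vec[2] != -1)
Before havoc u: forall u_1. (((vec[u_1] + p = -3 <-> vec[4] >= 5) -> store(vec, b, 2*b - 5)[2] != -1) and ((not (vec[u_1] + p = -3 <-> vec[4] >= 5)) -> vec[2] != -1))
Before vec[u] := u: forall u_1. (((store(vec, u, u)[u_1] + p = -3 <-> store(vec, u, u)[4] >= 5) -> store(store(vec, u, u), b, 2*b - 5)[2] != -1) and ((not (store(vec, u, u)[u_1] + p = -3 <-> store(vec, u, u)[4] >= 5)) -> store(vec, u, u)[2] != -1))
Answer: WP = forall u_1. (((store(vec, u, u)[u_1] + p = -3 <-> store(vec, u, u)[4] >= 5) -> store(store(vec, u, u), b, 2*b - 5)[2] != -1) and ((not (store(vec, u, u)[u_1] + p = -3 <-> store(vec, u, u)[4] >= 5)) -> store(vec, u, u)[2] != -1))


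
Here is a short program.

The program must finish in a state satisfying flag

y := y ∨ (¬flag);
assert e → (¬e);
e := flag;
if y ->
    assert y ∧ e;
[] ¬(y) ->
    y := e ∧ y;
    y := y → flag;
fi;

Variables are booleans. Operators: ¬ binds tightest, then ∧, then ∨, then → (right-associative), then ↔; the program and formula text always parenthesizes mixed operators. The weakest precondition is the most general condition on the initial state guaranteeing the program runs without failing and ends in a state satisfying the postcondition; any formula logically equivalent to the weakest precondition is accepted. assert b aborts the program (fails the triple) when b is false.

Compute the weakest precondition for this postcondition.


Working backward. After the program, flag must hold.
Then branch requires y ∧ e ∧ flag; else branch requires flag.
Before the if: (y → (y ∧ e ∧ flag)) ∧ ((¬y) → flag)
Before e := flag: (y → (y ∧ flag)) ∧ ((¬y) → flag)
Before assert e → (¬e): (e → (¬e)) ∧ (y → (y ∧ flag)) ∧ ((¬y) → flag)
Before y := y ∨ (¬flag): (e → (¬e)) ∧ ((y ∨ (¬flag)) → ((y ∨ (¬flag)) ∧ flag)) ∧ ((¬(y ∨ (¬flag))) → flag)
Answer: WP = (e → (¬e)) ∧ ((y ∨ (¬flag)) → ((y ∨ (¬flag)) ∧ flag)) ∧ ((¬(y ∨ (¬flag))) → flag)


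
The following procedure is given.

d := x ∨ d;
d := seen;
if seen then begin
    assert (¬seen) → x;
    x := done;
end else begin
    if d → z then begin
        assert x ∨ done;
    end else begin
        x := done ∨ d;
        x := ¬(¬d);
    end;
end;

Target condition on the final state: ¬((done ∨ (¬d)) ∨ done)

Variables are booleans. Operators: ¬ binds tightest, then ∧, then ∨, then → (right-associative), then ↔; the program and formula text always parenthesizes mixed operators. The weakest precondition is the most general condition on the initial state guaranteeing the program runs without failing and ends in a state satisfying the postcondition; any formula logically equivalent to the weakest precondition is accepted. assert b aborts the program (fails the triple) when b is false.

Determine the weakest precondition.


Working backward. After the program, the postcondition ¬((done ∨ (¬d)) ∨ done) must hold; in canonical form it is ¬(done ∨ (¬d)).
Then branch requires ((¬seen) → x) ∧ (¬(done ∨ (¬d))); else branch requires ((d → z) → ((x ∨ done) ∧ (¬(done ∨ (¬d))))) ∧ ((¬(d → z)) → (¬(done ∨ (¬d)))).
Before the if: (seen → (((¬seen) → x) ∧ (¬(done ∨ (¬d))))) ∧ ((¬seen) → (((d → z) → ((x ∨ done) ∧ (¬(done ∨ (¬d))))) ∧ ((¬(d → z)) → (¬(done ∨ (¬d))))))
Before d := seen: (seen → (((¬seen) → x) ∧ (¬(done ∨ (¬seen))))) ∧ ((¬seen) → (((seen → z) → ((x ∨ done) ∧ (¬(done ∨ (¬seen))))) ∧ ((¬(seen → z)) → (¬(done ∨ (¬seen))))))
Before d := x ∨ d: (seen → (((¬seen) → x) ∧ (¬(done ∨ (¬seen))))) ∧ ((¬seen) → (((seen → z) → ((x ∨ done) ∧ (¬(done ∨ (¬seen))))) ∧ ((¬(seen → z)) → (¬(done ∨ (¬seen))))))
Answer: WP = (seen → (((¬seen) → x) ∧ (¬(done ∨ (¬seen))))) ∧ ((¬seen) → (((seen → z) → ((x ∨ done) ∧ (¬(done ∨ (¬seen))))) ∧ ((¬(seen → z)) → (¬(done ∨ (¬seen))))))


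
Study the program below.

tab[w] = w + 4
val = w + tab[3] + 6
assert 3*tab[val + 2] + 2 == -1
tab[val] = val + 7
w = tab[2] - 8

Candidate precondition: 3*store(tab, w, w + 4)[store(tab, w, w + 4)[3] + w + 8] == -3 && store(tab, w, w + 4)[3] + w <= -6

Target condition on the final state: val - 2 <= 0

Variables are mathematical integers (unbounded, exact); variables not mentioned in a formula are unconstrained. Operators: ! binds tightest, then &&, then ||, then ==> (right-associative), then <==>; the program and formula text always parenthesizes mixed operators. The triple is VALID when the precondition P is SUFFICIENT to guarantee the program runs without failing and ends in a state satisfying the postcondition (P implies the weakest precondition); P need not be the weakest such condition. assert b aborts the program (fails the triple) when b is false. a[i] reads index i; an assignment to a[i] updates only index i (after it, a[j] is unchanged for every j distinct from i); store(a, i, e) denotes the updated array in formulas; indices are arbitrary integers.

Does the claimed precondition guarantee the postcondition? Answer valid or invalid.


Working backward. After the program, the postcondition val - 2 <= 0 must hold; in canonical form it is val <= 2.
Before w := tab[2] - 8: val <= 2
Before tab[val] := val + 7: val <= 2
Before assert 3*tab[val + 2] + 2 == -1: 3*tab[val + 2] == -3 && val <= 2
Before val := w + tab[3] + 6: 3*tab[tab[3] + w + 8] == -3 && tab[3] + w <= -4
Before tab[w] := w + 4: 3*store(tab, w, w + 4)[store(tab, w, w + 4)[3] + w + 8] == -3 && store(tab, w, w + 4)[3] + w <= -4
The weakest precondition is 3*store(tab, w, w + 4)[store(tab, w, w + 4)[3] + w + 8] == -3 && store(tab, w, w + 4)[3] + w <= -4.
Check whether 3*store(tab, w, w + 4)[store(tab, w, w + 4)[3] + w + 8] == -3 && store(tab, w, w + 4)[3] + w <= -6 implies it.
Every state satisfying the precondition satisfies the weakest precondition: the implication holds.
Answer: valid


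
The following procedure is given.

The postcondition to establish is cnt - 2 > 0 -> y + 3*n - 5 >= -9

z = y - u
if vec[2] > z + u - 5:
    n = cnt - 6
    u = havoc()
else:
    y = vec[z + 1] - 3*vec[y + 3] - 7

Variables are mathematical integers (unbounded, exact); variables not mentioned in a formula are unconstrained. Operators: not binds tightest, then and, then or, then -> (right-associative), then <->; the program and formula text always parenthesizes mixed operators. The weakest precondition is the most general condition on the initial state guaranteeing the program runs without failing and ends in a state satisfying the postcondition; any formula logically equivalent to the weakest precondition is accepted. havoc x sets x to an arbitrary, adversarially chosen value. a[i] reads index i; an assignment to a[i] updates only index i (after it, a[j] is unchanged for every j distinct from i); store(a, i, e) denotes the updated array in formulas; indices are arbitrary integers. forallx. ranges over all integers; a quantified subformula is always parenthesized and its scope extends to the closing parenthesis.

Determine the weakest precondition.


Working backward. After the program, the postcondition cnt - 2 > 0 -> y + 3*n - 5 >= -9 must hold; in canonical form it is cnt > 2 -> 3*n + y >= -4.
Then branch requires cnt > 2 -> 3*cnt + y >= 14; else branch requires cnt > 2 -> vec[z + 1] + 3*n >= 3*vec[y + 3] + 3.
Before the if: (vec[2] > u + z - 5 -> (cnt > 2 -> 3*cnt + y >= 14)) and ((not (vec[2] > u + z - 5)) -> (cnt > 2 -> vec[z + 1] + 3*n >= 3*vec[y + 3] + 3))
Before z := y - u: (vec[2] > y - 5 -> (cnt > 2 -> 3*cnt + y >= 14)) and ((not (vec[2] > y - 5)) -> (cnt > 2 -> vec[-u + y + 1] + 3*n >= 3*vec[y + 3] + 3))
Answer: WP = (vec[2] > y - 5 -> (cnt > 2 -> 3*cnt + y >= 14)) and ((not (vec[2] > y - 5)) -> (cnt > 2 -> vec[-u + y + 1] + 3*n >= 3*vec[y + 3] + 3))


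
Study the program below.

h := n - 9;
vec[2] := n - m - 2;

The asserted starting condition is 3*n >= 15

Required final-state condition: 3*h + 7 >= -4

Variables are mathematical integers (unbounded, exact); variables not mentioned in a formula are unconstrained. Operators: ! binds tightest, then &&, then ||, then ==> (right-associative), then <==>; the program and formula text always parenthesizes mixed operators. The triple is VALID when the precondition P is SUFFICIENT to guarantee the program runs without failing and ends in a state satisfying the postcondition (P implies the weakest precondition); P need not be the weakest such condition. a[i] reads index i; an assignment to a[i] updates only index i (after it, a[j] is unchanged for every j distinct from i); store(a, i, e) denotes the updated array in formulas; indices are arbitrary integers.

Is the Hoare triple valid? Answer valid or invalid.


Working backward. After the program, the postcondition 3*h + 7 >= -4 must hold; in canonical form it is 3*h >= -11.
Before vec[2] := n - m - 2: 3*h >= -11
Before h := n - 9: 3*n >= 16
The weakest precondition is 3*n >= 16.
Check whether 3*n >= 15 implies it.
Countermodel: at the initial state n = 5, the precondition holds but the weakest precondition fails.
Answer: invalid


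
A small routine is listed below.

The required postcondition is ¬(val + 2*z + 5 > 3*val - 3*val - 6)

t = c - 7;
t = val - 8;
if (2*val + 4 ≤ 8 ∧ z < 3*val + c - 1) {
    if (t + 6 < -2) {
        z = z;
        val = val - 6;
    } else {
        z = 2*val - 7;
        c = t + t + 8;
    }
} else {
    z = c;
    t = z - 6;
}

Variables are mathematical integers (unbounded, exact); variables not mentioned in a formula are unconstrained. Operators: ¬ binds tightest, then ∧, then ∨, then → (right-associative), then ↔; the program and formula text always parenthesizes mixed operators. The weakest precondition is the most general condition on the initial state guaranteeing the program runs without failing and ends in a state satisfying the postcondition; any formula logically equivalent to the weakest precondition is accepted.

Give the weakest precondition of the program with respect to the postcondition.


Working backward. After the program, the postcondition ¬(val + 2*z + 5 > 3*val - 3*val - 6) must hold; in canonical form it is ¬(val + 2*z > -11).
Then branch requires (t < -8 → (¬(val + 2*z > -5))) ∧ ((¬(t < -8)) → (¬(5*val > 3))); else branch requires ¬(2*c + val > -11).
Before the if: ((2*val ≤ 4 ∧ z < c + 3*val - 1) → ((t < -8 → (¬(val + 2*z > -5))) ∧ ((¬(t < -8)) → (¬(5*val > 3))))) ∧ ((¬(2*val ≤ 4 ∧ z < c + 3*val - 1)) → (¬(2*c + val > -11)))
Before t := val - 8: ((2*val ≤ 4 ∧ z < c + 3*val - 1) → ((val < 0 → (¬(val + 2*z > -5))) ∧ ((¬(val < 0)) → (¬(5*val > 3))))) ∧ ((¬(2*val ≤ 4 ∧ z < c + 3*val - 1)) → (¬(2*c + val > -11)))
Before t := c - 7: ((2*val ≤ 4 ∧ z < c + 3*val - 1) → ((val < 0 → (¬(val + 2*z > -5))) ∧ ((¬(val < 0)) → (¬(5*val > 3))))) ∧ ((¬(2*val ≤ 4 ∧ z < c + 3*val - 1)) → (¬(2*c + val > -11)))
Answer: WP = ((2*val ≤ 4 ∧ z < c + 3*val - 1) → ((val < 0 → (¬(val + 2*z > -5))) ∧ ((¬(val < 0)) → (¬(5*val > 3))))) ∧ ((¬(2*val ≤ 4 ∧ z < c + 3*val - 1)) → (¬(2*c + val > -11)))


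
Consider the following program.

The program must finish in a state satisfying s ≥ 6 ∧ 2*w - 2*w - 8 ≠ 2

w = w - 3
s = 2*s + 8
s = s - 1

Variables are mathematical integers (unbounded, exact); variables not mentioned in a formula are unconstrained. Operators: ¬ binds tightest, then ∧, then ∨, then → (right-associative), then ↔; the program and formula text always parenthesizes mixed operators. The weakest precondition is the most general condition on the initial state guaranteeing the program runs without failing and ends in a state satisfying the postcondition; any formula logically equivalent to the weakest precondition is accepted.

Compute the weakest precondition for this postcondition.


Working backward. After the program, the postcondition s ≥ 6 ∧ 2*w - 2*w - 8 ≠ 2 must hold; in canonical form it is s ≥ 6.
Before s := s - 1: s ≥ 7
Before s := 2*s + 8: 2*s ≥ -1
Before w := w - 3: 2*s ≥ -1
Answer: WP = 2*s ≥ -1


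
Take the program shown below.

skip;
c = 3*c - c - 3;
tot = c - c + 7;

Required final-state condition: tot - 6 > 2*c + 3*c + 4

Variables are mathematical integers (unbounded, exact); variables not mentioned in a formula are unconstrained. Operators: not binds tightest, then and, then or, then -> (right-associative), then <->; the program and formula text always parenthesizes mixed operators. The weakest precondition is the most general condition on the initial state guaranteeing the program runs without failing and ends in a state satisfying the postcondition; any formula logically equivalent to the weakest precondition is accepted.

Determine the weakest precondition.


Working backward. After the program, the postcondition tot - 6 > 2*c + 3*c + 4 must hold; in canonical form it is tot > 5*c + 10.
Before tot := c - c + 7: 5*c < -3
Before c := 3*c - c - 3: 10*c < 12
Before skip: 10*c < 12
Answer: WP = 10*c < 12


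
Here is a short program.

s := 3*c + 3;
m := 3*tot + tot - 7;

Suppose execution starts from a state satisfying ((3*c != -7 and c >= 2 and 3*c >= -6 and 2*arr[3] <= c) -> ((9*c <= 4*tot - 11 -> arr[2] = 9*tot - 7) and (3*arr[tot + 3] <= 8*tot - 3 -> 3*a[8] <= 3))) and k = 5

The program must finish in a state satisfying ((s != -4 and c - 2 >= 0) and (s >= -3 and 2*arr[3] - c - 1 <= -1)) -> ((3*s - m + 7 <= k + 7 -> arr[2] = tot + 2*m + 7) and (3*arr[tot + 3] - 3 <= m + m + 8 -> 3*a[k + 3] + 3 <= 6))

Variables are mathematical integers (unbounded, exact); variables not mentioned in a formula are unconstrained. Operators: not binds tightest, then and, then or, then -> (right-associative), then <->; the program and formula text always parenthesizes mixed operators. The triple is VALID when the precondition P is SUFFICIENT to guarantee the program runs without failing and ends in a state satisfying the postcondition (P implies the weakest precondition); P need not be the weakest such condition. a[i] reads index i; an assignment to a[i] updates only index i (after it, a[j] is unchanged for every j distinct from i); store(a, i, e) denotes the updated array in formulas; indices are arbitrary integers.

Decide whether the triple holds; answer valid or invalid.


Working backward. After the program, the postcondition ((s != -4 and c - 2 >= 0) and (s >= -3 and 2*arr[3] - c - 1 <= -1)) -> ((3*s - m + 7 <= k + 7 -> arr[2] = tot + 2*m + 7) and (3*arr[tot + 3] - 3 <= m + m + 8 -> 3*a[k + 3] + 3 <= 6)) must hold; in canonical form it is (s != -4 and c >= 2 and s >= -3 and 2*arr[3] <= c) -> ((3*s <= k + m -> arr[2] = 2*m + tot + 7) and (3*arr[tot + 3] <= 2*m + 11 -> 3*a[k + 3] <= 3)).
Before m := 3*tot + tot - 7: (s != -4 and c >= 2 and s >= -3 and 2*arr[3] <= c) -> ((3*s <= k + 4*tot - 7 -> arr[2] = 9*tot - 7) and (3*arr[tot + 3] <= 8*tot - 3 -> 3*a[k + 3] <= 3))
Before s := 3*c + 3: (3*c != -7 and c >= 2 and 3*c >= -6 and 2*arr[3] <= c) -> ((9*c <= k + 4*tot - 16 -> arr[2] = 9*tot - 7) and (3*arr[tot + 3] <= 8*tot - 3 -> 3*a[k + 3] <= 3))
The weakest precondition is (3*c != -7 and c >= 2 and 3*c >= -6 and 2*arr[3] <= c) -> ((9*c <= k + 4*tot - 16 -> arr[2] = 9*tot - 7) and (3*arr[tot + 3] <= 8*tot - 3 -> 3*a[k + 3] <= 3)).
Check whether ((3*c != -7 and c >= 2 and 3*c >= -6 and 2*arr[3] <= c) -> ((9*c <= 4*tot - 11 -> arr[2] = 9*tot - 7) and (3*arr[tot + 3] <= 8*tot - 3 -> 3*a[8] <= 3))) and k = 5 implies it.
Every state satisfying the precondition satisfies the weakest precondition: the implication holds.
Answer: valid


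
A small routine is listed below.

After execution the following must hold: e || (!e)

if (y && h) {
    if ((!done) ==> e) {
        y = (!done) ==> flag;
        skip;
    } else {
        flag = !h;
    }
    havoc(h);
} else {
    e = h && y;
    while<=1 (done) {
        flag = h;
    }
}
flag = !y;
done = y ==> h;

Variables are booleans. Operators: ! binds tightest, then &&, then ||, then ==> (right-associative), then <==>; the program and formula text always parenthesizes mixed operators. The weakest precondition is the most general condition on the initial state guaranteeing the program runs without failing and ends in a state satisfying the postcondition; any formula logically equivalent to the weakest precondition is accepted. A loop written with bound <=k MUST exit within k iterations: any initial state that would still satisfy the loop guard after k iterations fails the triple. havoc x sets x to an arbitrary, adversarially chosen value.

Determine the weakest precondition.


Working backward. After the program, the postcondition e || (!e) must hold; in canonical form it is true.
Before done := y ==> h: true
Before flag := !y: true
Then branch requires true; else branch requires done ==> (!done).
Before the if: (!(y && h)) ==> (done ==> (!done))
Answer: WP = (!(y && h)) ==> (done ==> (!done))


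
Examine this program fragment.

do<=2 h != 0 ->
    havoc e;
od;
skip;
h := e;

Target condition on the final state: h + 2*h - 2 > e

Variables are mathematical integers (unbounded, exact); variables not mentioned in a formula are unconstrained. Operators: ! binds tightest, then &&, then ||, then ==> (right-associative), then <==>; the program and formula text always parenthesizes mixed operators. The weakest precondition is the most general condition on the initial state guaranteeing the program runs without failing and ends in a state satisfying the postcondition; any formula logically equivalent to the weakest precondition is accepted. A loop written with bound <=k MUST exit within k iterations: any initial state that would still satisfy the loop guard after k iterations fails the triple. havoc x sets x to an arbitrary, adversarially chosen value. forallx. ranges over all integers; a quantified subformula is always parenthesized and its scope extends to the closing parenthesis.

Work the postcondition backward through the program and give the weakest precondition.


Working backward. After the program, the postcondition h + 2*h - 2 > e must hold; in canonical form it is 3*h > e + 2.
Before h := e: 2*e > 2
Before skip: 2*e > 2
Before the loop (bound <=2), unroll the exhaustion recursion (WP_0 = exit-now case; WP_j = one more guarded iteration, up to j = 2):
  WP_0: (!(h != 0)) && 2*e > 2
  WP_1: (h != 0 ==> (forall e_1. ((!(h != 0)) && 2*e_1 > 2))) && ((!(h != 0)) ==> 2*e > 2)
  WP_2: (h != 0 ==> (forall e_2. ((h != 0 ==> (forall e_1. ((!(h != 0)) && 2*e_1 > 2))) && ((!(h != 0)) ==> 2*e_2 > 2)))) && ((!(h != 0)) ==> 2*e > 2)
So before the loop: (h != 0 ==> (forall e_2. ((h != 0 ==> (forall e_1. ((!(h != 0)) && 2*e_1 > 2))) && ((!(h != 0)) ==> 2*e_2 > 2)))) && ((!(h != 0)) ==> 2*e > 2)
Answer: WP = (h != 0 ==> (forall e_2. ((h != 0 ==> (forall e_1. ((!(h != 0)) && 2*e_1 > 2))) && ((!(h != 0)) ==> 2*e_2 > 2)))) && ((!(h != 0)) ==> 2*e > 2)


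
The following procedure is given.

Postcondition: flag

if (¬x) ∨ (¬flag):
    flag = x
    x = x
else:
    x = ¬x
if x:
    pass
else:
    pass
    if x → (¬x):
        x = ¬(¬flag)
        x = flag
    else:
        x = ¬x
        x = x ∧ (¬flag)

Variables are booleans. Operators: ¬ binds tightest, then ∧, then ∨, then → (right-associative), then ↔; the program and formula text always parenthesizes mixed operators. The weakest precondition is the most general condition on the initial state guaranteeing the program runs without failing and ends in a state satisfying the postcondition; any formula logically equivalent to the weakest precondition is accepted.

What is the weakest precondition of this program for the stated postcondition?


Working backward. After the program, flag must hold.
Then branch requires flag; else branch requires ((x → (¬x)) → flag) ∧ ((¬(x → (¬x))) → flag).
Before the if: (x → flag) ∧ ((¬x) → (((x → (¬x)) → flag) ∧ ((¬(x → (¬x))) → flag)))
Then branch requires (¬x) → (((x → (¬x)) → x) ∧ ((¬(x → (¬x))) → x)); else branch requires ((¬x) → flag) ∧ (x → ((((¬x) → x) → flag) ∧ ((¬((¬x) → x)) → flag))).
Before the if: (((¬x) ∨ (¬flag)) → ((¬x) → (((x → (¬x)) → x) ∧ ((¬(x → (¬x))) → x)))) ∧ ((¬((¬x) ∨ (¬flag))) → (((¬x) → flag) ∧ (x → ((((¬x) → x) → flag) ∧ ((¬((¬x) → x)) → flag)))))
Answer: WP = (((¬x) ∨ (¬flag)) → ((¬x) → (((x → (¬x)) → x) ∧ ((¬(x → (¬x))) → x)))) ∧ ((¬((¬x) ∨ (¬flag))) → (((¬x) → flag) ∧ (x → ((((¬x) → x) → flag) ∧ ((¬((¬x) → x)) → flag)))))


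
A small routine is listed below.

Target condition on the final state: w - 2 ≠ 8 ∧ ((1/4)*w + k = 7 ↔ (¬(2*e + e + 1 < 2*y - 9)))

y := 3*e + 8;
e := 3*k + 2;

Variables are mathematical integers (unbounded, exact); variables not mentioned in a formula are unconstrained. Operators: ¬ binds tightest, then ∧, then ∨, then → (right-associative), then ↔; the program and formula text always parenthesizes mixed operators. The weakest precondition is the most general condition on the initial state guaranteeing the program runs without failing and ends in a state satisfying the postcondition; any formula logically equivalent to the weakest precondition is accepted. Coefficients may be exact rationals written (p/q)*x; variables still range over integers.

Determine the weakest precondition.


Working backward. After the program, the postcondition w - 2 ≠ 8 ∧ ((1/4)*w + k = 7 ↔ (¬(2*e + e + 1 < 2*y - 9))) must hold; in canonical form it is w ≠ 10 ∧ (k + (1/4)*w = 7 ↔ (¬(3*e < 2*y - 10))).
Before e := 3*k + 2: w ≠ 10 ∧ (k + (1/4)*w = 7 ↔ (¬(9*k < 2*y - 16)))
Before y := 3*e + 8: w ≠ 10 ∧ (k + (1/4)*w = 7 ↔ (¬(9*k < 6*e)))
Answer: WP = w ≠ 10 ∧ (k + (1/4)*w = 7 ↔ (¬(9*k < 6*e)))


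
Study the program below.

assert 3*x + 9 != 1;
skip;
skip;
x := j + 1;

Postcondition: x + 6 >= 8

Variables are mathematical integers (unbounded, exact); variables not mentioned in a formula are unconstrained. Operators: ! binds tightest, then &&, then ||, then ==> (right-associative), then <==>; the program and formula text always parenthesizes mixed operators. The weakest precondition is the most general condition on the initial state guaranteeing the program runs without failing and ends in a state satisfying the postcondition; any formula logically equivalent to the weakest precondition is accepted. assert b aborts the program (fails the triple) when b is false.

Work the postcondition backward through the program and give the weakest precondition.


Working backward. After the program, the postcondition x + 6 >= 8 must hold; in canonical form it is x >= 2.
Before x := j + 1: j >= 1
Before skip: j >= 1
Before skip: j >= 1
Before assert 3*x + 9 != 1: 3*x != -8 && j >= 1
Answer: WP = 3*x != -8 && j >= 1


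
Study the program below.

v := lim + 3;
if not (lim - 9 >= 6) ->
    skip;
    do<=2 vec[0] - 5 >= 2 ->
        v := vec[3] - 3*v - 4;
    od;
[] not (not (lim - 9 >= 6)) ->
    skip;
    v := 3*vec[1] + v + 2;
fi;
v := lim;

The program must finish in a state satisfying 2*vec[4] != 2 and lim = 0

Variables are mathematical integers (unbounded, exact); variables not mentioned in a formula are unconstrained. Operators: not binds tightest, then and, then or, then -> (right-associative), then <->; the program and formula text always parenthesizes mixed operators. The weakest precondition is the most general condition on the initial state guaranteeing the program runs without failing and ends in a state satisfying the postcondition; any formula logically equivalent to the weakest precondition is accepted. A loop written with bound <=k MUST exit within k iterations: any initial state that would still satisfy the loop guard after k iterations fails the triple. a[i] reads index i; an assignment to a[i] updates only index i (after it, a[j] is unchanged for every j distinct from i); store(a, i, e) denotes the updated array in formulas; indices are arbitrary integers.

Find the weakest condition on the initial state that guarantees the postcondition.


Working backward. After the program, 2*vec[4] != 2 and lim = 0 must hold.
Before v := lim: 2*vec[4] != 2 and lim = 0
Then branch requires (vec[0] >= 7 -> ((vec[0] >= 7 -> ((not (vec[0] >= 7)) and 2*vec[4] != 2 and lim = 0)) and ((not (vec[0] >= 7)) -> (2*vec[4] != 2 and lim = 0)))) and ((not (vec[0] >= 7)) -> (2*vec[4] != 2 and lim = 0)); else branch requires 2*vec[4] != 2 and lim = 0.
Before the if: ((not (lim >= 15)) -> ((vec[0] >= 7 -> ((vec[0] >= 7 -> ((not (vec[0] >= 7)) and 2*vec[4] != 2 and lim = 0)) and ((not (vec[0] >= 7)) -> (2*vec[4] != 2 and lim = 0)))) and ((not (vec[0] >= 7)) -> (2*vec[4] != 2 and lim = 0)))) and (lim >= 15 -> (2*vec[4] != 2 and lim = 0))
Before v := lim + 3: ((not (lim >= 15)) -> ((vec[0] >= 7 -> ((vec[0] >= 7 -> ((not (vec[0] >= 7)) and 2*vec[4] != 2 and lim = 0)) and ((not (vec[0] >= 7)) -> (2*vec[4] != 2 and lim = 0)))) and ((not (vec[0] >= 7)) -> (2*vec[4] != 2 and lim = 0)))) and (lim >= 15 -> (2*vec[4] != 2 and lim = 0))
Answer: WP = ((not (lim >= 15)) -> ((vec[0] >= 7 -> ((vec[0] >= 7 -> ((not (vec[0] >= 7)) and 2*vec[4] != 2 and lim = 0)) and ((not (vec[0] >= 7)) -> (2*vec[4] != 2 and lim = 0)))) and ((not (vec[0] >= 7)) -> (2*vec[4] != 2 and lim = 0)))) and (lim >= 15 -> (2*vec[4] != 2 and lim = 0))


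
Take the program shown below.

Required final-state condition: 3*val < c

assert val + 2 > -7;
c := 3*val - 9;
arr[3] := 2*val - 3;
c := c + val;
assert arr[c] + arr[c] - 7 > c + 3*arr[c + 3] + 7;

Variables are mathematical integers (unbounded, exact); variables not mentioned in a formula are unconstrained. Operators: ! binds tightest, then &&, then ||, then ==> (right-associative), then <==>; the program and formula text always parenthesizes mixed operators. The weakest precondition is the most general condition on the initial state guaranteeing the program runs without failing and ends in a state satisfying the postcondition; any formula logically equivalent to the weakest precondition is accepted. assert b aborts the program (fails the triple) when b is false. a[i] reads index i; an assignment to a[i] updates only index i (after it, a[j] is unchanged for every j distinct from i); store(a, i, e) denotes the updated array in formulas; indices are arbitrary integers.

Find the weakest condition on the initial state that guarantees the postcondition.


Working backward. After the program, 3*val < c must hold.
Before assert arr[c] + arr[c] - 7 > c + 3*arr[c + 3] + 7: 2*arr[c] > 3*arr[c + 3] + c + 14 && 3*val < c
Before c := c + val: 2*arr[c + val] > 3*arr[c + val + 3] + c + val + 14 && 2*val < c
Before arr[3] := 2*val - 3: 2*store(arr, 3, 2*val - 3)[c + val] > 3*store(arr, 3, 2*val - 3)[c + val + 3] + c + val + 14 && 2*val < c
Before c := 3*val - 9: 2*store(arr, 3, 2*val - 3)[4*val - 9] > 3*store(arr, 3, 2*val - 3)[4*val - 6] + 4*val + 5 && val > 9
Before assert val + 2 > -7: val > -9 && 2*store(arr, 3, 2*val - 3)[4*val - 9] > 3*store(arr, 3, 2*val - 3)[4*val - 6] + 4*val + 5 && val > 9
Answer: WP = val > -9 && 2*store(arr, 3, 2*val - 3)[4*val - 9] > 3*store(arr, 3, 2*val - 3)[4*val - 6] + 4*val + 5 && val > 9


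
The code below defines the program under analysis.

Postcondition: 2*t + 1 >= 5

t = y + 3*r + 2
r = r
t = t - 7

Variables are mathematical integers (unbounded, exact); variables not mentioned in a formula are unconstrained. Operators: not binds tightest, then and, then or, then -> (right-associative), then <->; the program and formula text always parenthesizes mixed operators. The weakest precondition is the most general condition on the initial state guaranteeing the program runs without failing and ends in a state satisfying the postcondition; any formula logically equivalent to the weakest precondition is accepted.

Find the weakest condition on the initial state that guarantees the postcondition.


Working backward. After the program, the postcondition 2*t + 1 >= 5 must hold; in canonical form it is 2*t >= 4.
Before t := t - 7: 2*t >= 18
Before r := r: 2*t >= 18
Before t := y + 3*r + 2: 6*r + 2*y >= 14
Answer: WP = 6*r + 2*y >= 14


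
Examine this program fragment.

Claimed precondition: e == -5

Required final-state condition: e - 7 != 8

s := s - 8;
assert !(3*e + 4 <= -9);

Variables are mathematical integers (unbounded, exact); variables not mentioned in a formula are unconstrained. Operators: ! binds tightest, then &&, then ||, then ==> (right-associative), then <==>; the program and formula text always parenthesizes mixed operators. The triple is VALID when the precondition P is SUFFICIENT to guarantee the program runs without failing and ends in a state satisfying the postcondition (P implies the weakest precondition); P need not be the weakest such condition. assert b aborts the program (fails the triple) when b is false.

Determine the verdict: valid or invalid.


Working backward. After the program, the postcondition e - 7 != 8 must hold; in canonical form it is e != 15.
Before assert !(3*e + 4 <= -9): (!(3*e <= -13)) && e != 15
Before s := s - 8: (!(3*e <= -13)) && e != 15
The weakest precondition is (!(3*e <= -13)) && e != 15.
Check whether e == -5 implies it.
Countermodel: at the initial state e = -5, the precondition holds but the weakest precondition fails.
Answer: invalid


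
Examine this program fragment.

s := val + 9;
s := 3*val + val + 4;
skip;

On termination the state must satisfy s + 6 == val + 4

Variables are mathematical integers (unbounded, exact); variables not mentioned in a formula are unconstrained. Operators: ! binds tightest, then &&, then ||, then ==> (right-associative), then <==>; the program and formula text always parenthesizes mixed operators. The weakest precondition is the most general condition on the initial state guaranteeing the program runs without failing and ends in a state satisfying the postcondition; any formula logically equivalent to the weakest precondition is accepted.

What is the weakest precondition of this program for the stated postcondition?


Working backward. After the program, the postcondition s + 6 == val + 4 must hold; in canonical form it is s == val - 2.
Before skip: s == val - 2
Before s := 3*val + val + 4: 3*val == -6
Before s := val + 9: 3*val == -6
Answer: WP = 3*val == -6


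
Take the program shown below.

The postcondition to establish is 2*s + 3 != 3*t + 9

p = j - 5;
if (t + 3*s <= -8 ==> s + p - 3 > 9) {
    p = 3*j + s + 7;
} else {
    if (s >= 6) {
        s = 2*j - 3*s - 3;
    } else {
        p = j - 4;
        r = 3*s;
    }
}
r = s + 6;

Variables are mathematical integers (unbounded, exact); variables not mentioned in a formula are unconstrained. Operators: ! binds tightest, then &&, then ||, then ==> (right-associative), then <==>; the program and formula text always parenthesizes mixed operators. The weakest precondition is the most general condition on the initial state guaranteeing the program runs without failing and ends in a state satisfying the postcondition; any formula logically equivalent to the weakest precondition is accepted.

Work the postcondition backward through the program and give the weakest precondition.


Working backward. After the program, the postcondition 2*s + 3 != 3*t + 9 must hold; in canonical form it is 2*s != 3*t + 6.
Before r := s + 6: 2*s != 3*t + 6
Then branch requires 2*s != 3*t + 6; else branch requires (s >= 6 ==> 4*j != 6*s + 3*t + 12) && ((!(s >= 6)) ==> 2*s != 3*t + 6).
Before the if: ((3*s + t <= -8 ==> p + s > 12) ==> 2*s != 3*t + 6) && ((!(3*s + t <= -8 ==> p + s > 12)) ==> ((s >= 6 ==> 4*j != 6*s + 3*t + 12) && ((!(s >= 6)) ==> 2*s != 3*t + 6)))
Before p := j - 5: ((3*s + t <= -8 ==> j + s > 17) ==> 2*s != 3*t + 6) && ((!(3*s + t <= -8 ==> j + s > 17)) ==> ((s >= 6 ==> 4*j != 6*s + 3*t + 12) && ((!(s >= 6)) ==> 2*s != 3*t + 6)))
Answer: WP = ((3*s + t <= -8 ==> j + s > 17) ==> 2*s != 3*t + 6) && ((!(3*s + t <= -8 ==> j + s > 17)) ==> ((s >= 6 ==> 4*j != 6*s + 3*t + 12) && ((!(s >= 6)) ==> 2*s != 3*t + 6)))


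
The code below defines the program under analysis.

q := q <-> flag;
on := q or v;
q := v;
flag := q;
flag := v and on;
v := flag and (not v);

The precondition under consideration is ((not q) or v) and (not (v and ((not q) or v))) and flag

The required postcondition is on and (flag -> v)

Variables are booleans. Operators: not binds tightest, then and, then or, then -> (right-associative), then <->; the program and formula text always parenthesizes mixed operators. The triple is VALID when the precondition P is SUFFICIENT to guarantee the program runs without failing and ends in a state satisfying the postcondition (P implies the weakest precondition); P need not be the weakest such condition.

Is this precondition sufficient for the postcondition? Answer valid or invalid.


Working backward. After the program, on and (flag -> v) must hold.
Before v := flag and (not v): on and (flag -> (flag and (not v)))
Before flag := v and on: on and (not (v and on))
Before flag := q: on and (not (v and on))
Before q := v: on and (not (v and on))
Before on := q or v: (q or v) and (not (v and (q or v)))
Before q := q <-> flag: ((q <-> flag) or v) and (not (v and ((q <-> flag) or v)))
The weakest precondition is ((q <-> flag) or v) and (not (v and ((q <-> flag) or v))).
Check whether ((not q) or v) and (not (v and ((not q) or v))) and flag implies it.
Countermodel: at the initial state flag = true, q = false, v = false, the precondition holds but the weakest precondition fails.
Answer: invalid


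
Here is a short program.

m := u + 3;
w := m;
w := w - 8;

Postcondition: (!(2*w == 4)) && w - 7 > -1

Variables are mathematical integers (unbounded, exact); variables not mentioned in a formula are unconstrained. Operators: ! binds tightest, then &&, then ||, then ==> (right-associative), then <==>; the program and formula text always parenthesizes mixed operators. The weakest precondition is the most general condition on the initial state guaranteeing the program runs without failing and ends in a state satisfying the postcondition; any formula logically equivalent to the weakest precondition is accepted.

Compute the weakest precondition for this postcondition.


Working backward. After the program, the postcondition (!(2*w == 4)) && w - 7 > -1 must hold; in canonical form it is (!(2*w == 4)) && w > 6.
Before w := w - 8: (!(2*w == 20)) && w > 14
Before w := m: (!(2*m == 20)) && m > 14
Before m := u + 3: (!(2*u == 14)) && u > 11
Answer: WP = (!(2*u == 14)) && u > 11


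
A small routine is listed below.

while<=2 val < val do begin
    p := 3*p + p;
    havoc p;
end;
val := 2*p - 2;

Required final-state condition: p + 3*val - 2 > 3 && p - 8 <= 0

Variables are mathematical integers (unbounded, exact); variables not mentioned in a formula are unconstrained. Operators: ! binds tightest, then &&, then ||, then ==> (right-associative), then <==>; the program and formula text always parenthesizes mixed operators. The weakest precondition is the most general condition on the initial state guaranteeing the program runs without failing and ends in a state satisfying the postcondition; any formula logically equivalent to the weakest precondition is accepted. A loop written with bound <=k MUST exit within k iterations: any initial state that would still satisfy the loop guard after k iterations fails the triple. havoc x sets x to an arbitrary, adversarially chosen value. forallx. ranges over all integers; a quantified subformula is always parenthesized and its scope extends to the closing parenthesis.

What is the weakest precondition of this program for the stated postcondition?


Working backward. After the program, the postcondition p + 3*val - 2 > 3 && p - 8 <= 0 must hold; in canonical form it is p + 3*val > 5 && p <= 8.
Before val := 2*p - 2: 7*p > 11 && p <= 8
Before the loop (bound <=2), unroll the exhaustion recursion (WP_0 = exit-now case; WP_j = one more guarded iteration, up to j = 2):
  WP_0: 7*p > 11 && p <= 8
  WP_1: 7*p > 11 && p <= 8
  WP_2: 7*p > 11 && p <= 8
So before the loop: 7*p > 11 && p <= 8
Answer: WP = 7*p > 11 && p <= 8


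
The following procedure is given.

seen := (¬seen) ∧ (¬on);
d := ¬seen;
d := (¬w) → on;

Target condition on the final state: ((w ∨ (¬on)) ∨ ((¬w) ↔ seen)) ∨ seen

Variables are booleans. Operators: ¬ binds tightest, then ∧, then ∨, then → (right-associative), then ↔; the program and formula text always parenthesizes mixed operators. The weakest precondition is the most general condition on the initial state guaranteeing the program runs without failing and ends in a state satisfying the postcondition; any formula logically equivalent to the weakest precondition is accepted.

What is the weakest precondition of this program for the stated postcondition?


Working backward. After the program, the postcondition ((w ∨ (¬on)) ∨ ((¬w) ↔ seen)) ∨ seen must hold; in canonical form it is w ∨ (¬on) ∨ ((¬w) ↔ seen) ∨ seen.
Before d := (¬w) → on: w ∨ (¬on) ∨ ((¬w) ↔ seen) ∨ seen
Before d := ¬seen: w ∨ (¬on) ∨ ((¬w) ↔ seen) ∨ seen
Before seen := (¬seen) ∧ (¬on): w ∨ (¬on) ∨ ((¬w) ↔ ((¬seen) ∧ (¬on))) ∨ ((¬seen) ∧ (¬on))
Answer: WP = w ∨ (¬on) ∨ ((¬w) ↔ ((¬seen) ∧ (¬on))) ∨ ((¬seen) ∧ (¬on))
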